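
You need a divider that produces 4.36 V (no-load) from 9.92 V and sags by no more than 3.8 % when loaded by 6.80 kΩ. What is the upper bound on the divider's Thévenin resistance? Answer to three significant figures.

Loading drop = R_th/(R_th + R_L) ≤ 0.0380, so R_th ≤ R_L · ε/(1−ε) = 6.80 kΩ × 0.0380/0.9620 = 269 Ω.
(Any R1, R2 with R2/(R1+R2) = 0.440 and R1‖R2 ≤ 269 Ω will meet the spec.)

R_th ≤ 269 Ω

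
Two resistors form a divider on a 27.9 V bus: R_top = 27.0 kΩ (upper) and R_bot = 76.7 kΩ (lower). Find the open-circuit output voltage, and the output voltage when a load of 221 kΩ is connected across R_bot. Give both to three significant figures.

Open-circuit: V = 27.9 × 76.7/(27.0 + 76.7) = 20.6 V.
With the load, R_bot becomes R_bot‖R_L = 56.94 kΩ, so V = 27.9 × 56.94/83.94 = 18.9 V.

Unloaded: 20.6 V; loaded: 18.9 V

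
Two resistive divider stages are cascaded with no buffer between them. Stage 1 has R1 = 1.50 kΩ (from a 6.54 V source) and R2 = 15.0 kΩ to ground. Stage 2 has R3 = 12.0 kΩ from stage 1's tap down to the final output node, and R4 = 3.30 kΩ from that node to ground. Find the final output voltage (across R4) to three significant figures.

V_out ≈ 1.18 V

Stage 2 presents R3+R4 = 15.30 kΩ as a load on stage 1's tap.
Stage 1's lower leg becomes R2‖(R3+R4) = 7.574 kΩ, so V_mid = 6.54 × 7.574/9.074 = 5.459 V.
Stage 2 is itself unloaded: V_out = V_mid × R4/(R3+R4) = 5.459 × 3.30/15.30 = 1.18 V.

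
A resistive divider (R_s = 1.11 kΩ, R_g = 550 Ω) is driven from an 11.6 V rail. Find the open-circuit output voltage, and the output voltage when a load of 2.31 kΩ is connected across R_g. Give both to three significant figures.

Open-circuit: V = 11.6 × 550/(1110 + 550) = 3.84 V.
With the load, R_g becomes R_g‖R_L = 444.2 Ω, so V = 11.6 × 444.2/1554 = 3.32 V.

Unloaded: 3.84 V; loaded: 3.32 V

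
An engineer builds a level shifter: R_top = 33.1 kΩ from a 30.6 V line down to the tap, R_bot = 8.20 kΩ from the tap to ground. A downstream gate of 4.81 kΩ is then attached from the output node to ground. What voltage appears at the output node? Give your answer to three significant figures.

The load sits in parallel with R_bot: R_bot‖R_L = (8.20 × 4.81) / (8.20 + 4.81) = 3.032 kΩ.
V_out = 30.6 × 3.032 / (33.1 + 3.032) = 30.6 × 3.032/36.13 = 2.57 V.

V_out ≈ 2.57 V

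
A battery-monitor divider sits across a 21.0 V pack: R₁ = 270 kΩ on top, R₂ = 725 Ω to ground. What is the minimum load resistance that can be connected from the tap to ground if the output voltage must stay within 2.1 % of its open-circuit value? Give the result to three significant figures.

R_L(min) ≈ 33.7 kΩ

Output resistance R_th = R₁‖R₂ = (270000 × 725)/270700 = 723.1 Ω.
The fractional drop is R_th/(R_th + R_L); requiring this ≤ 0.0210 gives R_L ≥ R_th(1/0.0210 − 1) = 723.1 × 46.62 = 33.7 kΩ.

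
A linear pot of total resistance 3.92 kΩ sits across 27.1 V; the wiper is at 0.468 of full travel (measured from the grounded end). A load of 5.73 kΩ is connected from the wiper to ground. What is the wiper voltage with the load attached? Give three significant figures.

V ≈ 10.8 V

The wiper splits the pot into (1−α)R = 2.085 kΩ above and αR = 1.835 kΩ below.
Lower section ‖ load = 1.390 kΩ.
V_wiper = 27.1 × 1.390/(2.085 + 1.390) = 10.8 V.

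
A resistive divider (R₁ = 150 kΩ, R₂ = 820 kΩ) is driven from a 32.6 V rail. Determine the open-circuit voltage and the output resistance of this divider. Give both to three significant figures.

V_th is the open-circuit tap voltage: 32.6 × 820/(150 + 820) = 27.6 V.
With the supply zeroed, R₁ and R₂ appear in parallel from the tap: R_th = R₁‖R₂ = (150 × 820)/970.0 = 127 kΩ.

V_th = 27.6 V, R_th = 127 kΩ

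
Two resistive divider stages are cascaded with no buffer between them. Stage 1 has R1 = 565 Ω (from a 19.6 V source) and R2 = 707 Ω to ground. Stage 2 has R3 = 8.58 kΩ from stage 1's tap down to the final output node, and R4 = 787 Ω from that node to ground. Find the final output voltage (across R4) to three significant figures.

Stage 2 presents R3+R4 = 9367 Ω as a load on stage 1's tap.
Stage 1's lower leg becomes R2‖(R3+R4) = 657.4 Ω, so V_mid = 19.6 × 657.4/1222 = 10.54 V.
Stage 2 is itself unloaded: V_out = V_mid × R4/(R3+R4) = 10.54 × 787/9367 = 0.886 V.

V_out ≈ 0.886 V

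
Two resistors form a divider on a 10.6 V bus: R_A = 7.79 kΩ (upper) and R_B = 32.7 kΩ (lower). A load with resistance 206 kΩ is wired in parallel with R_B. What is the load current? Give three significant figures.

R_B‖R_L = 28.22 kΩ; V_out = 10.6 × 28.22/36.01 = 8.307 V.
I_L = V_out / R_L = 8.307 / 206 kΩ = 0.0403 mA.

I_L ≈ 0.0403 mA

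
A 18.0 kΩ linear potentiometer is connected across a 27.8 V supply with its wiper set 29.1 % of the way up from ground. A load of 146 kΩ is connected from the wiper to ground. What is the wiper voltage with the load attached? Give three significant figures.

V ≈ 7.89 V

The wiper splits the pot into (1−α)R = 12.76 kΩ above and αR = 5.238 kΩ below.
Lower section ‖ load = 5.057 kΩ.
V_wiper = 27.8 × 5.057/(12.76 + 5.057) = 7.89 V.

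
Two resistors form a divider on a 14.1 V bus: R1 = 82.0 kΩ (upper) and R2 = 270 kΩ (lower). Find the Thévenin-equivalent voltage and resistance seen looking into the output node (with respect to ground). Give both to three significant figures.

V_th = 10.8 V, R_th = 62.9 kΩ

V_th is the open-circuit tap voltage: 14.1 × 270/(82.0 + 270) = 10.8 V.
With the supply zeroed, R1 and R2 appear in parallel from the tap: R_th = R1‖R2 = (82.0 × 270)/352.0 = 62.9 kΩ.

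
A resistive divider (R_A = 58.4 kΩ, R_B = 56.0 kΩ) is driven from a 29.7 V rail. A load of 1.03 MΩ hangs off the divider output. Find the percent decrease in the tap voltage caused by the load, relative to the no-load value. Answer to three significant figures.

The divider's output (Thévenin) resistance is R_A‖R_B = 28.59 kΩ.
Fractional drop under load = R_th/(R_th + R_L) = 28.59 / (28.59 + 1030) = 0.02701.
So the output falls by 2.70 %.

2.70 %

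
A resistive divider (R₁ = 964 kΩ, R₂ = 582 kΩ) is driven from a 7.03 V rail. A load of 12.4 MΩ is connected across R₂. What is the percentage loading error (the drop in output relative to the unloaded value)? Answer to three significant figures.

The divider's output (Thévenin) resistance is R₁‖R₂ = 362.9 kΩ.
Fractional drop under load = R_th/(R_th + R_L) = 362.9 / (362.9 + 12400) = 0.02843.
So the output falls by 2.84 %.

2.84 %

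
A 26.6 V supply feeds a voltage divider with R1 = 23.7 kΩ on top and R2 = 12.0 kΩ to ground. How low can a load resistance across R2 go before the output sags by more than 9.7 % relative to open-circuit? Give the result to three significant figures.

Output resistance R_th = R1‖R2 = (23.7 × 12.0)/35.70 = 7.966 kΩ.
The fractional drop is R_th/(R_th + R_L); requiring this ≤ 0.0970 gives R_L ≥ R_th(1/0.0970 − 1) = 7.966 × 9.309 = 74.2 kΩ.

R_L(min) ≈ 74.2 kΩ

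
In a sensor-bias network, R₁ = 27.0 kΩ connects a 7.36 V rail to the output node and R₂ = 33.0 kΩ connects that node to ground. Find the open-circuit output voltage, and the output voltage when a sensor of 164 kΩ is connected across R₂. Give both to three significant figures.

Open-circuit: V = 7.36 × 33.0/(27.0 + 33.0) = 4.05 V.
With the load, R₂ becomes R₂‖R_L = 27.47 kΩ, so V = 7.36 × 27.47/54.47 = 3.71 V.

Unloaded: 4.05 V; loaded: 3.71 V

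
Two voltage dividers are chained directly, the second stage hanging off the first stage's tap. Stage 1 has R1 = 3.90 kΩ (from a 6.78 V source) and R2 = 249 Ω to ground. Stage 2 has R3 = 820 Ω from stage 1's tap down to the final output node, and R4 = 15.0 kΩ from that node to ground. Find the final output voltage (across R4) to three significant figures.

Stage 2 presents R3+R4 = 15820 Ω as a load on stage 1's tap.
Stage 1's lower leg becomes R2‖(R3+R4) = 245.1 Ω, so V_mid = 6.78 × 245.1/4145 = 0.4010 V.
Stage 2 is itself unloaded: V_out = V_mid × R4/(R3+R4) = 0.4010 × 15000/15820 = 0.380 V.

V_out ≈ 0.380 V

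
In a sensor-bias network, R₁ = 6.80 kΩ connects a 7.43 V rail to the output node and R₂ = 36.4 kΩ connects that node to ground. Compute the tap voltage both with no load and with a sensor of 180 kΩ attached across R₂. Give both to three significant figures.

Open-circuit: V = 7.43 × 36.4/(6.80 + 36.4) = 6.26 V.
With the load, R₂ becomes R₂‖R_L = 30.28 kΩ, so V = 7.43 × 30.28/37.08 = 6.07 V.

Unloaded: 6.26 V; loaded: 6.07 V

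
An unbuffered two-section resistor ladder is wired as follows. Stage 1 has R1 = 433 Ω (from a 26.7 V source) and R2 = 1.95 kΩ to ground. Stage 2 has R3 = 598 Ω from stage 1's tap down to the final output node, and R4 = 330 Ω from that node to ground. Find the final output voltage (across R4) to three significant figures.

Stage 2 presents R3+R4 = 928.0 Ω as a load on stage 1's tap.
Stage 1's lower leg becomes R2‖(R3+R4) = 628.8 Ω, so V_mid = 26.7 × 628.8/1062 = 15.81 V.
Stage 2 is itself unloaded: V_out = V_mid × R4/(R3+R4) = 15.81 × 330/928.0 = 5.62 V.

V_out ≈ 5.62 V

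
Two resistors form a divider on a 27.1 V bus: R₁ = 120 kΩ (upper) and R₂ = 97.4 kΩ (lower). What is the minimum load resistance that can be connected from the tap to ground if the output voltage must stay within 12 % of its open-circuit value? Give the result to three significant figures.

R_L(min) ≈ 394 kΩ

Output resistance R_th = R₁‖R₂ = (120 × 97.4)/217.4 = 53.76 kΩ.
The fractional drop is R_th/(R_th + R_L); requiring this ≤ 0.120 gives R_L ≥ R_th(1/0.120 − 1) = 53.76 × 7.333 = 394 kΩ.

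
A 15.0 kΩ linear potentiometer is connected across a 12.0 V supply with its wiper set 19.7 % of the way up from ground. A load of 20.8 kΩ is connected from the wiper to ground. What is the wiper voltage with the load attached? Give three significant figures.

The wiper splits the pot into (1−α)R = 12.04 kΩ above and αR = 2.955 kΩ below.
Lower section ‖ load = 2.587 kΩ.
V_wiper = 12.0 × 2.587/(12.04 + 2.587) = 2.12 V.

V ≈ 2.12 V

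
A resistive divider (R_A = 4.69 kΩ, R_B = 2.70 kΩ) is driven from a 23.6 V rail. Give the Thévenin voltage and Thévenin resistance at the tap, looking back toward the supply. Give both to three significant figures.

V_th is the open-circuit tap voltage: 23.6 × 2.70/(4.69 + 2.70) = 8.62 V.
With the supply zeroed, R_A and R_B appear in parallel from the tap: R_th = R_A‖R_B = (4.69 × 2.70)/7.390 = 1.71 kΩ.

V_th = 8.62 V, R_th = 1.71 kΩ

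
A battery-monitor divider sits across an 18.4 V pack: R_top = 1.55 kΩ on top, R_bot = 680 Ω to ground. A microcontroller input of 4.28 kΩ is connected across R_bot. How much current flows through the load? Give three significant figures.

R_bot‖R_L = 586.8 Ω; V_out = 18.4 × 586.8/2137 = 5.053 V.
I_L = V_out / R_L = 5.053 / 4.28 kΩ = 1.18 mA.

I_L ≈ 1.18 mA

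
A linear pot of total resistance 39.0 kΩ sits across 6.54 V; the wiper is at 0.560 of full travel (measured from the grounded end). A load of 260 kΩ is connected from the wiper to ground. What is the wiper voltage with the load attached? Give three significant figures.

The wiper splits the pot into (1−α)R = 17.16 kΩ above and αR = 21.84 kΩ below.
Lower section ‖ load = 20.15 kΩ.
V_wiper = 6.54 × 20.15/(17.16 + 20.15) = 3.53 V.

V ≈ 3.53 V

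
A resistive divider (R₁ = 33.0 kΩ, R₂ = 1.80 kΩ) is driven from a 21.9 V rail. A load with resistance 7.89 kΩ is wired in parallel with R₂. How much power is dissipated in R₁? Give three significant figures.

P ≈ 13.3 mW

Total resistance from the source is R₁ + (R₂‖R_L) = 34.47 kΩ, so I = 21.9/34.47 kΩ = 0.6354 mA.
P = I²·R₁ = (0.6354 mA)² × 33.0 kΩ = 13.3 mW.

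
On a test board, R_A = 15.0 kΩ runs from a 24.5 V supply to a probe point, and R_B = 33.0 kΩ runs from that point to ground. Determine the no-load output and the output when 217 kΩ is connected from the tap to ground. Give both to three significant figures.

Unloaded: 16.8 V; loaded: 16.1 V

Open-circuit: V = 24.5 × 33.0/(15.0 + 33.0) = 16.8 V.
With the load, R_B becomes R_B‖R_L = 28.64 kΩ, so V = 24.5 × 28.64/43.64 = 16.1 V.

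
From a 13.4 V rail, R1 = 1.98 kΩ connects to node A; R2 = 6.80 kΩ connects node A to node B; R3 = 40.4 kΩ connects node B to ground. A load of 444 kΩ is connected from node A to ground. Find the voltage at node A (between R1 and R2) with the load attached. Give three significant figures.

V ≈ 12.8 V

Below node A the series string R2+R3 = 47.20 kΩ sits in parallel with the 444 kΩ load: 42.66 kΩ.
V_A = 13.4 × 42.66/(1.98 + 42.66) = 12.8 V.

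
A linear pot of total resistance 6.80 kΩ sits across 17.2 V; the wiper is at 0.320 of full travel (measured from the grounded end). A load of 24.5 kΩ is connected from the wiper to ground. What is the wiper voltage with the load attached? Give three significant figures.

The wiper splits the pot into (1−α)R = 4.624 kΩ above and αR = 2.176 kΩ below.
Lower section ‖ load = 1.999 kΩ.
V_wiper = 17.2 × 1.999/(4.624 + 1.999) = 5.19 V.

V ≈ 5.19 V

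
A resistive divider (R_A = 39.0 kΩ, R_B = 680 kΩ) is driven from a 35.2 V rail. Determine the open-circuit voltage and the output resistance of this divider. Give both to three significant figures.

V_th is the open-circuit tap voltage: 35.2 × 680/(39.0 + 680) = 33.3 V.
With the supply zeroed, R_A and R_B appear in parallel from the tap: R_th = R_A‖R_B = (39.0 × 680)/719.0 = 36.9 kΩ.

V_th = 33.3 V, R_th = 36.9 kΩ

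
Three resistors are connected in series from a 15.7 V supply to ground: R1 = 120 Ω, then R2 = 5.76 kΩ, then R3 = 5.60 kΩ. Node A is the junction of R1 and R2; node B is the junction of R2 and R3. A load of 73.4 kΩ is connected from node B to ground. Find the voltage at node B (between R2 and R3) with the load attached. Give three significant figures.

V ≈ 7.37 V

At node B, R3 is in parallel with the load: R3‖R_L = 5203 Ω.
Below node A the resistance is R2 + (R3‖R_L) = 10960 Ω, so V_A = 15.7 × 10960/11080 = 15.53 V.
Then V_B = V_A × (R3‖R_L)/(R2 + R3‖R_L) = 15.53 × 5203/10960 = 7.37 V.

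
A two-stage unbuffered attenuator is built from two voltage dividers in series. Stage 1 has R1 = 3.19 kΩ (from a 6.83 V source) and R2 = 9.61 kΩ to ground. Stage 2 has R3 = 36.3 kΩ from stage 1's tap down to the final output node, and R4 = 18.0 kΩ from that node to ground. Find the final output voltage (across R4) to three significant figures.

Stage 2 presents R3+R4 = 54.30 kΩ as a load on stage 1's tap.
Stage 1's lower leg becomes R2‖(R3+R4) = 8.165 kΩ, so V_mid = 6.83 × 8.165/11.35 = 4.911 V.
Stage 2 is itself unloaded: V_out = V_mid × R4/(R3+R4) = 4.911 × 18.0/54.30 = 1.63 V.

V_out ≈ 1.63 V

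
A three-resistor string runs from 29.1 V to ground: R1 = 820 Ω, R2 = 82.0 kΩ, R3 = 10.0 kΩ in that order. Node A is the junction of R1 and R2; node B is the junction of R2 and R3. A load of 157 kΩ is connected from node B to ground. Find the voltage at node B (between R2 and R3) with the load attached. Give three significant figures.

At node B, R3 is in parallel with the load: R3‖R_L = 9401 Ω.
Below node A the resistance is R2 + (R3‖R_L) = 91400 Ω, so V_A = 29.1 × 91400/92220 = 28.84 V.
Then V_B = V_A × (R3‖R_L)/(R2 + R3‖R_L) = 28.84 × 9401/91400 = 2.97 V.

V ≈ 2.97 V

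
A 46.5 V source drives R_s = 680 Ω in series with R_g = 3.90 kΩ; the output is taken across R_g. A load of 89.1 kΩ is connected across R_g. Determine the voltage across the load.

V_out ≈ 39.3 V

The load sits in parallel with R_g: R_g‖R_L = (3900 × 89100) / (3900 + 89100) = 3736 Ω.
V_out = 46.5 × 3736 / (680 + 3736) = 46.5 × 3736/4416 = 39.3 V.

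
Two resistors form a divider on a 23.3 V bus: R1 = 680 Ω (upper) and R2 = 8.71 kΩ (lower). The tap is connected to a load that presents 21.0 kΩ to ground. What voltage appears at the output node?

The load sits in parallel with R2: R2‖R_L = (8710 × 21000) / (8710 + 21000) = 6157 Ω.
V_out = 23.3 × 6157 / (680 + 6157) = 23.3 × 6157/6837 = 21.0 V.

V_out ≈ 21.0 V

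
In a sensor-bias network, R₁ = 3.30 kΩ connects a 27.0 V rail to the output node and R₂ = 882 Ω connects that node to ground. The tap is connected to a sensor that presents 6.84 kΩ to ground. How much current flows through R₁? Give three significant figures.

R₂‖R_L = 781.3 Ω, so the source sees R₁ + R₂‖R_L = 4081 Ω.
I = 27.0 V / 4081 Ω = 6.62 mA.

I ≈ 6.62 mA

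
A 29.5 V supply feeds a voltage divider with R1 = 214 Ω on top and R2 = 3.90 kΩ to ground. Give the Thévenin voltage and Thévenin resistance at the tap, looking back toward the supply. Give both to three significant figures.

V_th is the open-circuit tap voltage: 29.5 × 3900/(214 + 3900) = 28.0 V.
With the supply zeroed, R1 and R2 appear in parallel from the tap: R_th = R1‖R2 = (214 × 3900)/4114 = 203 Ω.

V_th = 28.0 V, R_th = 203 Ω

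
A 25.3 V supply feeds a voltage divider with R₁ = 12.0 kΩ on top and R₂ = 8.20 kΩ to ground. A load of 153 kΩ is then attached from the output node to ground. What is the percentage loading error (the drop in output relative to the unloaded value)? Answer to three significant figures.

3.09 %

The divider's output (Thévenin) resistance is R₁‖R₂ = 4.871 kΩ.
Fractional drop under load = R_th/(R_th + R_L) = 4.871 / (4.871 + 153) = 0.03086.
So the output falls by 3.09 %.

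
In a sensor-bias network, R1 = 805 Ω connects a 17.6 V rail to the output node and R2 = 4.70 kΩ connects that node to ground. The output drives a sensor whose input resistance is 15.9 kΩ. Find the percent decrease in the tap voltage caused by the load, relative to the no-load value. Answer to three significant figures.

The divider's output (Thévenin) resistance is R1‖R2 = 687.3 Ω.
Fractional drop under load = R_th/(R_th + R_L) = 687.3 / (687.3 + 15900) = 0.04143.
So the output falls by 4.14 %.

4.14 %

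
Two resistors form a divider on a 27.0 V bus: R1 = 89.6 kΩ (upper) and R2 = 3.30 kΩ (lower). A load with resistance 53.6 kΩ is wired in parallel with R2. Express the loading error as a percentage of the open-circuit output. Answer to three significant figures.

5.61 %

The divider's output (Thévenin) resistance is R1‖R2 = 3.183 kΩ.
Fractional drop under load = R_th/(R_th + R_L) = 3.183 / (3.183 + 53.6) = 0.05605.
So the output falls by 5.61 %.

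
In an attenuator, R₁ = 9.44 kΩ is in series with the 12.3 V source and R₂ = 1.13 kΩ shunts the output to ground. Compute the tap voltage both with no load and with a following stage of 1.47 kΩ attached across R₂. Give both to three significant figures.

Unloaded: 1.31 V; loaded: 0.780 V

Open-circuit: V = 12.3 × 1.13/(9.44 + 1.13) = 1.31 V.
With the load, R₂ becomes R₂‖R_L = 0.6389 kΩ, so V = 12.3 × 0.6389/10.08 = 0.780 V.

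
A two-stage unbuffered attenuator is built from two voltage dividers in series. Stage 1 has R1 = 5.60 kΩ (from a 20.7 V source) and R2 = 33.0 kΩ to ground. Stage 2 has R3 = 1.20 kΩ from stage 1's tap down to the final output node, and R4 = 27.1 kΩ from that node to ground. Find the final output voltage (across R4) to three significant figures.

Stage 2 presents R3+R4 = 28.30 kΩ as a load on stage 1's tap.
Stage 1's lower leg becomes R2‖(R3+R4) = 15.23 kΩ, so V_mid = 20.7 × 15.23/20.83 = 15.14 V.
Stage 2 is itself unloaded: V_out = V_mid × R4/(R3+R4) = 15.14 × 27.1/28.30 = 14.5 V.

V_out ≈ 14.5 V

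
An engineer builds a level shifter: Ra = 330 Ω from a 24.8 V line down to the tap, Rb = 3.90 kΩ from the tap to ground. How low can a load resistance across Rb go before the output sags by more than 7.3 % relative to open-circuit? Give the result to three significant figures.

Output resistance R_th = Ra‖Rb = (330 × 3900)/4230 = 304.3 Ω.
The fractional drop is R_th/(R_th + R_L); requiring this ≤ 0.0730 gives R_L ≥ R_th(1/0.0730 − 1) = 304.3 × 12.70 = 3.86 kΩ.

R_L(min) ≈ 3.86 kΩ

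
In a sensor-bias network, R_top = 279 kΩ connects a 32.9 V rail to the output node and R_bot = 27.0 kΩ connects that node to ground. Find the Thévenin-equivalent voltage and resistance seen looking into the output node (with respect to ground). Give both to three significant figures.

V_th is the open-circuit tap voltage: 32.9 × 27.0/(279 + 27.0) = 2.90 V.
With the supply zeroed, R_top and R_bot appear in parallel from the tap: R_th = R_top‖R_bot = (279 × 27.0)/306.0 = 24.6 kΩ.

V_th = 2.90 V, R_th = 24.6 kΩ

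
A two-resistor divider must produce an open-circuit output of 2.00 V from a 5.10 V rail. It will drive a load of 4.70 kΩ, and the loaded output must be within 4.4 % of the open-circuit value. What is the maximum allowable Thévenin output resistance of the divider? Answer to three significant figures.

R_th ≤ 216 Ω

Loading drop = R_th/(R_th + R_L) ≤ 0.0440, so R_th ≤ R_L · ε/(1−ε) = 4.70 kΩ × 0.0440/0.9560 = 216 Ω.
(Any R1, R2 with R2/(R1+R2) = 0.392 and R1‖R2 ≤ 216 Ω will meet the spec.)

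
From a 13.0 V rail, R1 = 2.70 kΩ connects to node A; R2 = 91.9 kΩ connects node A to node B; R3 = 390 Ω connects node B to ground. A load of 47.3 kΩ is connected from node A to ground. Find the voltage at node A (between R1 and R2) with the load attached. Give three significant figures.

Below node A the series string R2+R3 = 92290 Ω sits in parallel with the 47300 Ω load: 31270 Ω.
V_A = 13.0 × 31270/(2700 + 31270) = 12.0 V.

V ≈ 12.0 V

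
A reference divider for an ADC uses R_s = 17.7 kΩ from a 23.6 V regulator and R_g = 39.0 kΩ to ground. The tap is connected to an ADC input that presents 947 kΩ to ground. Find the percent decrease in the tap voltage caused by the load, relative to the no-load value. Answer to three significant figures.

1.27 %

The divider's output (Thévenin) resistance is R_s‖R_g = 12.17 kΩ.
Fractional drop under load = R_th/(R_th + R_L) = 12.17 / (12.17 + 947) = 0.01269.
So the output falls by 1.27 %.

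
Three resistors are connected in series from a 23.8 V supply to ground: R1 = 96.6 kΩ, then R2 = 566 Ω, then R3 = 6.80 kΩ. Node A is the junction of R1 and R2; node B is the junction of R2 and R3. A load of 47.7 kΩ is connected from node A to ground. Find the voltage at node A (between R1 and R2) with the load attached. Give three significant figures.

V ≈ 1.47 V

Below node A the series string R2+R3 = 7366 Ω sits in parallel with the 47700 Ω load: 6381 Ω.
V_A = 23.8 × 6381/(96600 + 6381) = 1.47 V.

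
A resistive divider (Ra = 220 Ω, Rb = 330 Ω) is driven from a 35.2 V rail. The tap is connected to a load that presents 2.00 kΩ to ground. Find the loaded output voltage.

V_out ≈ 19.8 V

The load sits in parallel with Rb: Rb‖R_L = (330 × 2000) / (330 + 2000) = 283.3 Ω.
V_out = 35.2 × 283.3 / (220 + 283.3) = 35.2 × 283.3/503.3 = 19.8 V.
(Unloaded it would have been 21.1 V.)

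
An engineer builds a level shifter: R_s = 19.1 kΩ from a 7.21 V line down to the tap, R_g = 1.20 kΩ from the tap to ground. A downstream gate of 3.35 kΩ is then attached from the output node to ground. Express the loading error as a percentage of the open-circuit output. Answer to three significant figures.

The divider's output (Thévenin) resistance is R_s‖R_g = 1.129 kΩ.
Fractional drop under load = R_th/(R_th + R_L) = 1.129 / (1.129 + 3.35) = 0.2521.
So the output falls by 25.2 %.

25.2 %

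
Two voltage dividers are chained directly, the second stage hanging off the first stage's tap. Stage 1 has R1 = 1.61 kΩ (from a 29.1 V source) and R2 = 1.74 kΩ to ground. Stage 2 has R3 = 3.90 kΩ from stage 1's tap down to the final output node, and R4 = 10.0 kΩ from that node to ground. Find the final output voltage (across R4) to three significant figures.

Stage 2 presents R3+R4 = 13.90 kΩ as a load on stage 1's tap.
Stage 1's lower leg becomes R2‖(R3+R4) = 1.546 kΩ, so V_mid = 29.1 × 1.546/3.156 = 14.26 V.
Stage 2 is itself unloaded: V_out = V_mid × R4/(R3+R4) = 14.26 × 10.0/13.90 = 10.3 V.

V_out ≈ 10.3 V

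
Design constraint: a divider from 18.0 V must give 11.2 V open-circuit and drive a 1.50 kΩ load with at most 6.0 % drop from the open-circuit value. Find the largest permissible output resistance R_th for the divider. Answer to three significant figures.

Loading drop = R_th/(R_th + R_L) ≤ 0.0600, so R_th ≤ R_L · ε/(1−ε) = 1.50 kΩ × 0.0600/0.9400 = 95.7 Ω.

R_th ≤ 95.7 Ω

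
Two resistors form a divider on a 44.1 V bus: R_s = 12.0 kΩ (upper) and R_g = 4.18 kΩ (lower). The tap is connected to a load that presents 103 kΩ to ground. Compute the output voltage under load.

The load sits in parallel with R_g: R_g‖R_L = (4.18 × 103) / (4.18 + 103) = 4.017 kΩ.
V_out = 44.1 × 4.017 / (12.0 + 4.017) = 44.1 × 4.017/16.02 = 11.1 V.

V_out ≈ 11.1 V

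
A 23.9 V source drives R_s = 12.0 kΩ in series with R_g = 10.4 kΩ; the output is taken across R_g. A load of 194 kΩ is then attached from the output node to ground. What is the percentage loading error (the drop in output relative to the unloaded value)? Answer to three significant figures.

2.79 %

The divider's output (Thévenin) resistance is R_s‖R_g = 5.571 kΩ.
Fractional drop under load = R_th/(R_th + R_L) = 5.571 / (5.571 + 194) = 0.02792.
So the output falls by 2.79 %.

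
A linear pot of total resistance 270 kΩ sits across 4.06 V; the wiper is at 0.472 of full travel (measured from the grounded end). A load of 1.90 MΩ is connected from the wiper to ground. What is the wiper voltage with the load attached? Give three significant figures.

V ≈ 1.85 V

The wiper splits the pot into (1−α)R = 142.6 kΩ above and αR = 127.4 kΩ below.
Lower section ‖ load = 119.4 kΩ.
V_wiper = 4.06 × 119.4/(142.6 + 119.4) = 1.85 V.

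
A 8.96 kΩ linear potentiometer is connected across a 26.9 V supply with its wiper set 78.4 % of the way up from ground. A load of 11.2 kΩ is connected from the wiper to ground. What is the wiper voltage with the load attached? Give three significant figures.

V ≈ 18.6 V

The wiper splits the pot into (1−α)R = 1.935 kΩ above and αR = 7.025 kΩ below.
Lower section ‖ load = 4.317 kΩ.
V_wiper = 26.9 × 4.317/(1.935 + 4.317) = 18.6 V.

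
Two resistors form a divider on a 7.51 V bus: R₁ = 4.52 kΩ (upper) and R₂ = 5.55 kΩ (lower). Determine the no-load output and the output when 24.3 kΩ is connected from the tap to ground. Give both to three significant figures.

Open-circuit: V = 7.51 × 5.55/(4.52 + 5.55) = 4.14 V.
With the load, R₂ becomes R₂‖R_L = 4.518 kΩ, so V = 7.51 × 4.518/9.038 = 3.75 V.

Unloaded: 4.14 V; loaded: 3.75 V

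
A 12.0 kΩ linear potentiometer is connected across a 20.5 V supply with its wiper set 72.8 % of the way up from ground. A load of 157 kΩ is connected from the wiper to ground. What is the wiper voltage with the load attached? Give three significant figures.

The wiper splits the pot into (1−α)R = 3.264 kΩ above and αR = 8.736 kΩ below.
Lower section ‖ load = 8.276 kΩ.
V_wiper = 20.5 × 8.276/(3.264 + 8.276) = 14.7 V.

V ≈ 14.7 V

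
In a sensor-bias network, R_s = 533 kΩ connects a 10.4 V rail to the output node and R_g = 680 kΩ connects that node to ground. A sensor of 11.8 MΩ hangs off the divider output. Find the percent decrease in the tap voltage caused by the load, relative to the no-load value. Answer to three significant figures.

2.47 %

The divider's output (Thévenin) resistance is R_s‖R_g = 298.8 kΩ.
Fractional drop under load = R_th/(R_th + R_L) = 298.8 / (298.8 + 11800) = 0.02470.
So the output falls by 2.47 %.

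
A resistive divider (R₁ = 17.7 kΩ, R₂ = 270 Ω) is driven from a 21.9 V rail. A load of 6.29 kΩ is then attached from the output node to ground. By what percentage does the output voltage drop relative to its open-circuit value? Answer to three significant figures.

4.06 %

The divider's output (Thévenin) resistance is R₁‖R₂ = 265.9 Ω.
Fractional drop under load = R_th/(R_th + R_L) = 265.9 / (265.9 + 6290) = 0.04057.
So the output falls by 4.06 %.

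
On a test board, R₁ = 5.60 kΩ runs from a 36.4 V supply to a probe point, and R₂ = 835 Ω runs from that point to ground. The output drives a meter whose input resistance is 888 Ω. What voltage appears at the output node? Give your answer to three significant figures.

The load sits in parallel with R₂: R₂‖R_L = (835 × 888) / (835 + 888) = 430.3 Ω.
V_out = 36.4 × 430.3 / (5600 + 430.3) = 36.4 × 430.3/6030 = 2.60 V.

V_out ≈ 2.60 V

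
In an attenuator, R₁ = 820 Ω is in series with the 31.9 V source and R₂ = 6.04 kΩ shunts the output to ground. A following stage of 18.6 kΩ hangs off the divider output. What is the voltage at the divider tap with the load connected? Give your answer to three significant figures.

The load sits in parallel with R₂: R₂‖R_L = (6040 × 18600) / (6040 + 18600) = 4559 Ω.
V_out = 31.9 × 4559 / (820 + 4559) = 31.9 × 4559/5379 = 27.0 V.
(Unloaded it would have been 28.1 V.)

V_out ≈ 27.0 V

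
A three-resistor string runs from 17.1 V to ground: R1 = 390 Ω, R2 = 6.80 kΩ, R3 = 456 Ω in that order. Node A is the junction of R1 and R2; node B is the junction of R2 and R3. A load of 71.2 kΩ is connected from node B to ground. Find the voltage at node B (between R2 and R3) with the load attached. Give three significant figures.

V ≈ 1.01 V

At node B, R3 is in parallel with the load: R3‖R_L = 453.1 Ω.
Below node A the resistance is R2 + (R3‖R_L) = 7253 Ω, so V_A = 17.1 × 7253/7643 = 16.23 V.
Then V_B = V_A × (R3‖R_L)/(R2 + R3‖R_L) = 16.23 × 453.1/7253 = 1.01 V.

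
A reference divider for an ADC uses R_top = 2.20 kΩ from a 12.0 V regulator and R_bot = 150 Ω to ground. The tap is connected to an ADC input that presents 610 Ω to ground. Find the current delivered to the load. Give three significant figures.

I_L ≈ 1.02 mA

R_bot‖R_L = 120.4 Ω; V_out = 12.0 × 120.4/2320 = 0.6226 V.
I_L = V_out / R_L = 0.6226 / 610 Ω = 1.02 mA.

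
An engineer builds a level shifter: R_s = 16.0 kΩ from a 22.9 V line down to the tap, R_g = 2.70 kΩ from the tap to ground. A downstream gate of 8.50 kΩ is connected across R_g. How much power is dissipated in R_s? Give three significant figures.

P ≈ 25.8 mW

Total resistance from the source is R_s + (R_g‖R_L) = 18.05 kΩ, so I = 22.9/18.05 kΩ = 1.269 mA.
P = I²·R_s = (1.269 mA)² × 16.0 kΩ = 25.8 mW.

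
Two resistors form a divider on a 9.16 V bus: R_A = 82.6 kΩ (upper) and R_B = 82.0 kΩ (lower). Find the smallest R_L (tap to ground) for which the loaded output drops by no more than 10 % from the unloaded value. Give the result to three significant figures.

R_L(min) ≈ 370 kΩ

Output resistance R_th = R_A‖R_B = (82.6 × 82.0)/164.6 = 41.15 kΩ.
The fractional drop is R_th/(R_th + R_L); requiring this ≤ 0.100 gives R_L ≥ R_th(1/0.100 − 1) = 41.15 × 9.000 = 370 kΩ.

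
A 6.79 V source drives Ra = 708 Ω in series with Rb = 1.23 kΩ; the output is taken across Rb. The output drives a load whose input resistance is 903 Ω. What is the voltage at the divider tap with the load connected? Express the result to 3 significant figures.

The load sits in parallel with Rb: Rb‖R_L = (1230 × 903) / (1230 + 903) = 520.7 Ω.
V_out = 6.79 × 520.7 / (708 + 520.7) = 6.79 × 520.7/1229 = 2.88 V.
(Unloaded it would have been 4.31 V.)

V_out ≈ 2.88 V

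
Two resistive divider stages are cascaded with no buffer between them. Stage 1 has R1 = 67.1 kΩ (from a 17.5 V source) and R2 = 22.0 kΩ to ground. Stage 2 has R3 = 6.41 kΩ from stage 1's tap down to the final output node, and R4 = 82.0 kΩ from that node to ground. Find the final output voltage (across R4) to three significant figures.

Stage 2 presents R3+R4 = 88.41 kΩ as a load on stage 1's tap.
Stage 1's lower leg becomes R2‖(R3+R4) = 17.62 kΩ, so V_mid = 17.5 × 17.62/84.72 = 3.639 V.
Stage 2 is itself unloaded: V_out = V_mid × R4/(R3+R4) = 3.639 × 82.0/88.41 = 3.38 V.

V_out ≈ 3.38 V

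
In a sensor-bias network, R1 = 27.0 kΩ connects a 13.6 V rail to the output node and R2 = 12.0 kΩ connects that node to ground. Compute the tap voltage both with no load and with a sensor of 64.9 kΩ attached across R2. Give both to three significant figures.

Unloaded: 4.18 V; loaded: 3.71 V

Open-circuit: V = 13.6 × 12.0/(27.0 + 12.0) = 4.18 V.
With the load, R2 becomes R2‖R_L = 10.13 kΩ, so V = 13.6 × 10.13/37.13 = 3.71 V.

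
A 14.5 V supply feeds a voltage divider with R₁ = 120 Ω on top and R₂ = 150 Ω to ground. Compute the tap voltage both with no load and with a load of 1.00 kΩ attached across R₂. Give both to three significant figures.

Unloaded: 8.06 V; loaded: 7.55 V

Open-circuit: V = 14.5 × 150/(120 + 150) = 8.06 V.
With the load, R₂ becomes R₂‖R_L = 130.4 Ω, so V = 14.5 × 130.4/250.4 = 7.55 V.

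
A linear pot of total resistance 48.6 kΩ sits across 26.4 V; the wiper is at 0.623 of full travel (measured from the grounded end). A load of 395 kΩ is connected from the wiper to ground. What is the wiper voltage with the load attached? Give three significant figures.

V ≈ 16.0 V

The wiper splits the pot into (1−α)R = 18.32 kΩ above and αR = 30.28 kΩ below.
Lower section ‖ load = 28.12 kΩ.
V_wiper = 26.4 × 28.12/(18.32 + 28.12) = 16.0 V.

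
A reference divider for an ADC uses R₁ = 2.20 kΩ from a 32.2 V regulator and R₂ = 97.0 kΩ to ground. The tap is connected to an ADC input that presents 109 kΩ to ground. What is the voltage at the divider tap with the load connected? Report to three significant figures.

The load sits in parallel with R₂: R₂‖R_L = (97.0 × 109) / (97.0 + 109) = 51.33 kΩ.
V_out = 32.2 × 51.33 / (2.20 + 51.33) = 32.2 × 51.33/53.53 = 30.9 V.

V_out ≈ 30.9 V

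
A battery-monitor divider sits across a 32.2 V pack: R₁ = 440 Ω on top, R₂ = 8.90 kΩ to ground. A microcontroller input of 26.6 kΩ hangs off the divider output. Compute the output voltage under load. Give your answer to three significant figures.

V_out ≈ 30.2 V

The load sits in parallel with R₂: R₂‖R_L = (8900 × 26600) / (8900 + 26600) = 6669 Ω.
V_out = 32.2 × 6669 / (440 + 6669) = 32.2 × 6669/7109 = 30.2 V.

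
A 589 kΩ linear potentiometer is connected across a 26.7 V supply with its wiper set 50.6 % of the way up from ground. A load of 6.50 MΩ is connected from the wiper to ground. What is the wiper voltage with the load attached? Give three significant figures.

The wiper splits the pot into (1−α)R = 291.0 kΩ above and αR = 298.0 kΩ below.
Lower section ‖ load = 285.0 kΩ.
V_wiper = 26.7 × 285.0/(291.0 + 285.0) = 13.2 V.

V ≈ 13.2 V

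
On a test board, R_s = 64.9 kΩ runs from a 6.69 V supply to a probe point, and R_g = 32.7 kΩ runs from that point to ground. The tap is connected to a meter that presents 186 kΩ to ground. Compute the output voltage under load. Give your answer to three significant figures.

The load sits in parallel with R_g: R_g‖R_L = (32.7 × 186) / (32.7 + 186) = 27.81 kΩ.
V_out = 6.69 × 27.81 / (64.9 + 27.81) = 6.69 × 27.81/92.71 = 2.01 V.
(Unloaded it would have been 2.24 V.)

V_out ≈ 2.01 V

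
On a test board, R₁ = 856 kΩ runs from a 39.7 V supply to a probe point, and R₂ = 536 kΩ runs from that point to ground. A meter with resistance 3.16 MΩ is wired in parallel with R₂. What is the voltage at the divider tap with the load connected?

The load sits in parallel with R₂: R₂‖R_L = (536 × 3160) / (536 + 3160) = 458.3 kΩ.
V_out = 39.7 × 458.3 / (856 + 458.3) = 39.7 × 458.3/1314 = 13.8 V.
(Unloaded it would have been 15.3 V.)

V_out ≈ 13.8 V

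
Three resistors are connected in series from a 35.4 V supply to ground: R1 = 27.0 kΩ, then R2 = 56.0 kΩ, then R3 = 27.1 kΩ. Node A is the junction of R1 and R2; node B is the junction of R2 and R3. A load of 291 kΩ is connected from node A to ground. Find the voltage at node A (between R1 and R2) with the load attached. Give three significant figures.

Below node A the series string R2+R3 = 83.10 kΩ sits in parallel with the 291 kΩ load: 64.64 kΩ.
V_A = 35.4 × 64.64/(27.0 + 64.64) = 25.0 V.

V ≈ 25.0 V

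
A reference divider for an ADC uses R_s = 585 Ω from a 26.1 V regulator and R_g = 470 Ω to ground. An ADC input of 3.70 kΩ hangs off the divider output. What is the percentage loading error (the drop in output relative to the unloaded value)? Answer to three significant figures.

6.58 %

The divider's output (Thévenin) resistance is R_s‖R_g = 260.6 Ω.
Fractional drop under load = R_th/(R_th + R_L) = 260.6 / (260.6 + 3700) = 0.06580.
So the output falls by 6.58 %.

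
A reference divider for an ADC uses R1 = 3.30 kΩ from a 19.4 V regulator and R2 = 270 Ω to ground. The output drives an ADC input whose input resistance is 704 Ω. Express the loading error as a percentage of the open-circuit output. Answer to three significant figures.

26.2 %

Unloaded V = 19.4 × 270/3570 = 1.467 V.
Loaded: R2‖R_L = 195.2 Ω, giving V = 19.4 × 195.2/3495 = 1.083 V.
Drop = (1.467 − 1.083) / 1.467 = 26.2 %.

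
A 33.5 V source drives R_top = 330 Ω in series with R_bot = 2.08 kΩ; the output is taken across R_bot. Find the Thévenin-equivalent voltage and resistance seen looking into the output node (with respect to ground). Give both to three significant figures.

V_th is the open-circuit tap voltage: 33.5 × 2080/(330 + 2080) = 28.9 V.
With the supply zeroed, R_top and R_bot appear in parallel from the tap: R_th = R_top‖R_bot = (330 × 2080)/2410 = 285 Ω.

V_th = 28.9 V, R_th = 285 Ω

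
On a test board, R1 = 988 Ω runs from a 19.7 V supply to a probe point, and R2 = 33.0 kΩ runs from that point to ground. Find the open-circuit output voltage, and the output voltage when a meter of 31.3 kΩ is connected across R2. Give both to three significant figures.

Open-circuit: V = 19.7 × 33000/(988 + 33000) = 19.1 V.
With the load, R2 becomes R2‖R_L = 16060 Ω, so V = 19.7 × 16060/17050 = 18.6 V.

Unloaded: 19.1 V; loaded: 18.6 V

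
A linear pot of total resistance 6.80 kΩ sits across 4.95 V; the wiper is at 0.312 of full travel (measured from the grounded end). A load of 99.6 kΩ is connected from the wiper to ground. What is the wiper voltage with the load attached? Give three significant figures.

V ≈ 1.52 V

The wiper splits the pot into (1−α)R = 4.678 kΩ above and αR = 2.122 kΩ below.
Lower section ‖ load = 2.077 kΩ.
V_wiper = 4.95 × 2.077/(4.678 + 2.077) = 1.52 V.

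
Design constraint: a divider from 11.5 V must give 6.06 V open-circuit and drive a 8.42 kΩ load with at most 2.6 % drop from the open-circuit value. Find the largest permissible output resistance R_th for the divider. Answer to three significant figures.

Loading drop = R_th/(R_th + R_L) ≤ 0.0260, so R_th ≤ R_L · ε/(1−ε) = 8.42 kΩ × 0.0260/0.9740 = 225 Ω.
(Any R1, R2 with R2/(R1+R2) = 0.527 and R1‖R2 ≤ 225 Ω will meet the spec.)

R_th ≤ 225 Ω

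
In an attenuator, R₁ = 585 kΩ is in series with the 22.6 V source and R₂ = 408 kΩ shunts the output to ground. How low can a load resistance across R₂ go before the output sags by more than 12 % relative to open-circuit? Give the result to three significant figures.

Output resistance R_th = R₁‖R₂ = (585 × 408)/993.0 = 240.4 kΩ.
The fractional drop is R_th/(R_th + R_L); requiring this ≤ 0.120 gives R_L ≥ R_th(1/0.120 − 1) = 240.4 × 7.333 = 1.76 MΩ.

R_L(min) ≈ 1.76 MΩ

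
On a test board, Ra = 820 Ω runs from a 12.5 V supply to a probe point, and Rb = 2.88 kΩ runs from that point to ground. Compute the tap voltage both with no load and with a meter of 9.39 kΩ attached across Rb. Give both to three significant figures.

Open-circuit: V = 12.5 × 2880/(820 + 2880) = 9.73 V.
With the load, Rb becomes Rb‖R_L = 2204 Ω, so V = 12.5 × 2204/3024 = 9.11 V.

Unloaded: 9.73 V; loaded: 9.11 V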